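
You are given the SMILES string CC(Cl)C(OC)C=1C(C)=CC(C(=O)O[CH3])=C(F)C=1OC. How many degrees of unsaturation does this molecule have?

5

Molecular formula: C14H18ClFO4.
DoU = (2C + 2 + N − H − X) / 2, where X is the halogen count and O/S are ignored.
    = (2·14 + 2 + 0 − 18 − 2) / 2 = 10 / 2 = 5.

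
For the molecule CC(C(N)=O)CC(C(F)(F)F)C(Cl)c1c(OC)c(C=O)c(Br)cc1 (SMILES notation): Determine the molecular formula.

C15H16BrClF3NO3

Walk through each heavy atom and fill implicit hydrogens from standard valence (C 4, N 3, O 2, S 2, halogen 1); for lowercase aromatic atoms, an aromatic c carries 1 H when it has two neighbours and 0 H with three, and aromatic n carries 0 H:
  atom 1: C, bond orders sum to 1 (valence 4) → 3 H
  atom 2: C, bond orders sum to 3 (valence 4) → 1 H
  atom 3: C, bond orders sum to 4 (valence 4) → 0 H
  atom 4: N, bond orders sum to 1 (valence 3) → 2 H
  atom 5: O, bond orders sum to 2 (valence 2) → 0 H
  atom 6: C, bond orders sum to 2 (valence 4) → 2 H
  atom 7: C, bond orders sum to 3 (valence 4) → 1 H
  atom 8: C, bond orders sum to 4 (valence 4) → 0 H
  atom 9: F (halogen, monovalent) → 0 H
  atom 10: F (halogen, monovalent) → 0 H
  atom 11: F (halogen, monovalent) → 0 H
  atom 12: C, bond orders sum to 3 (valence 4) → 1 H
  atom 13: Cl (halogen, monovalent) → 0 H
  atom 14: aromatic c, 3 neighbours → 0 H
  atom 15: aromatic c, 3 neighbours → 0 H
  atom 16: O, bond orders sum to 2 (valence 2) → 0 H
  atom 17: C, bond orders sum to 1 (valence 4) → 3 H
  atom 18: aromatic c, 3 neighbours → 0 H
  atom 19: C, bond orders sum to 3 (valence 4) → 1 H
  atom 20: O, bond orders sum to 2 (valence 2) → 0 H
  atom 21: aromatic c, 3 neighbours → 0 H
  atom 22: Br (halogen, monovalent) → 0 H
  atom 23: aromatic c, 2 neighbours → 1 H
  atom 24: aromatic c, 2 neighbours → 1 H
Totals → C:15, H:16, Br:1, Cl:1, F:3, N:1, O:3.
In Hill order: C15H16BrClF3NO3.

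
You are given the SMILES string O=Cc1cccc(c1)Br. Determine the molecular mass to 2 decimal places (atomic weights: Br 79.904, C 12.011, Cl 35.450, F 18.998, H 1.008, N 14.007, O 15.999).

185.02 g/mol

First, the molecular formula is C7H5BrO (counting implicit H from valence).
  Br: 1 × 79.904 = 79.904
  C: 7 × 12.011 = 84.077
  H: 5 × 1.008 = 5.040
  O: 1 × 15.999 = 15.999
Sum: 1×79.904 + 7×12.011 + 5×1.008 + 1×15.999 = 185.020 → 185.02 g/mol.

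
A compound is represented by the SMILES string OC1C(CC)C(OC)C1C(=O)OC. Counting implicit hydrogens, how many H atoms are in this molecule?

Walk through each heavy atom and fill implicit hydrogens from standard valence (C 4, N 3, O 2, S 2, halogen 1):
  atom 1: O, bond orders sum to 1 (valence 2) → 1 H
  atom 2: C, bond orders sum to 3 (valence 4) → 1 H
  atom 3: C, bond orders sum to 3 (valence 4) → 1 H
  atom 4: C, bond orders sum to 2 (valence 4) → 2 H
  atom 5: C, bond orders sum to 1 (valence 4) → 3 H
  atom 6: C, bond orders sum to 3 (valence 4) → 1 H
  atom 7: O, bond orders sum to 2 (valence 2) → 0 H
  atom 8: C, bond orders sum to 1 (valence 4) → 3 H
  atom 9: C, bond orders sum to 3 (valence 4) → 1 H
  atom 10: C, bond orders sum to 4 (valence 4) → 0 H
  atom 11: O, bond orders sum to 2 (valence 2) → 0 H
  atom 12: O, bond orders sum to 2 (valence 2) → 0 H
  atom 13: C, bond orders sum to 1 (valence 4) → 3 H
Total hydrogens: 16.

16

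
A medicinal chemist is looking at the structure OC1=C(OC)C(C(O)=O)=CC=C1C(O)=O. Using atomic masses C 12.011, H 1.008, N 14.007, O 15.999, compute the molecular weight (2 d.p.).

212.16 g/mol

First, the molecular formula is C9H8O6 (counting implicit H from valence).
  C: 9 × 12.011 = 108.099
  H: 8 × 1.008 = 8.064
  O: 6 × 15.999 = 95.994
Sum: 9×12.011 + 8×1.008 + 6×15.999 = 212.157 → 212.16 g/mol.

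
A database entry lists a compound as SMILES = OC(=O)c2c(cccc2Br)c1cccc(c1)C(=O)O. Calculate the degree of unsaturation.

Molecular formula: C14H9BrO4.
DoU = (2C + 2 + N − H − X) / 2, where X is the halogen count and O/S are ignored.
    = (2·14 + 2 + 0 − 9 − 1) / 2 = 20 / 2 = 10.

10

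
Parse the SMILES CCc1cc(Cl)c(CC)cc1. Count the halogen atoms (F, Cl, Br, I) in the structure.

1

Halogen atoms appear at heavy-atom position 6 (1×Cl).
Halogen count: 1.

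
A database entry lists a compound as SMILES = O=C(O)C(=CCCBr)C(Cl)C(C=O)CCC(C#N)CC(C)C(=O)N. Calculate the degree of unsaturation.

Molecular formula: C16H22BrClN2O4.
DoU = (2C + 2 + N − H − X) / 2, where X is the halogen count and O/S are ignored.
    = (2·16 + 2 + 2 − 22 − 2) / 2 = 12 / 2 = 6.

6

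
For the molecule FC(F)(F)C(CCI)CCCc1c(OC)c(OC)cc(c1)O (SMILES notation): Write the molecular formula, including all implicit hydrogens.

Walk through each heavy atom and fill implicit hydrogens from standard valence (C 4, N 3, O 2, S 2, halogen 1); for lowercase aromatic atoms, an aromatic c carries 1 H when it has two neighbours and 0 H with three, and aromatic n carries 0 H:
  atom 1: F (halogen, monovalent) → 0 H
  atom 2: C, bond orders sum to 4 (valence 4) → 0 H
  atom 3: F (halogen, monovalent) → 0 H
  atom 4: F (halogen, monovalent) → 0 H
  atom 5: C, bond orders sum to 3 (valence 4) → 1 H
  atom 6: C, bond orders sum to 2 (valence 4) → 2 H
  atom 7: C, bond orders sum to 2 (valence 4) → 2 H
  atom 8: I (halogen, monovalent) → 0 H
  atom 9: C, bond orders sum to 2 (valence 4) → 2 H
  atom 10: C, bond orders sum to 2 (valence 4) → 2 H
  atom 11: C, bond orders sum to 2 (valence 4) → 2 H
  atom 12: aromatic c, 3 neighbours → 0 H
  atom 13: aromatic c, 3 neighbours → 0 H
  atom 14: O, bond orders sum to 2 (valence 2) → 0 H
  atom 15: C, bond orders sum to 1 (valence 4) → 3 H
  atom 16: aromatic c, 3 neighbours → 0 H
  atom 17: O, bond orders sum to 2 (valence 2) → 0 H
  atom 18: C, bond orders sum to 1 (valence 4) → 3 H
  atom 19: aromatic c, 2 neighbours → 1 H
  atom 20: aromatic c, 3 neighbours → 0 H
  atom 21: aromatic c, 2 neighbours → 1 H
  atom 22: O, bond orders sum to 1 (valence 2) → 1 H
Totals → C:15, H:20, F:3, I:1, O:3.
In Hill order: C15H20F3IO3.

C15H20F3IO3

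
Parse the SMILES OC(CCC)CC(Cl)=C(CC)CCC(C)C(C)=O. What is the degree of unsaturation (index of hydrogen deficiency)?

Molecular formula: C15H27ClO2.
DoU = (2C + 2 + N − H − X) / 2, where X is the halogen count and O/S are ignored.
    = (2·15 + 2 + 0 − 27 − 1) / 2 = 4 / 2 = 2.

2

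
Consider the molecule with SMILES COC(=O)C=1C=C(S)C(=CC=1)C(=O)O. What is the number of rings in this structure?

1

In SMILES, each pair of matching ring-closure digits denotes one ring-closing bond; the number of such bonds equals the number of independent rings.
Ring-closure bonds here: 1.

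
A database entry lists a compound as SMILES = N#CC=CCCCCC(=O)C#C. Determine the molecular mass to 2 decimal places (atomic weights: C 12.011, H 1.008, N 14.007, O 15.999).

161.20 g/mol

First, the molecular formula is C10H11NO (counting implicit H from valence).
  C: 10 × 12.011 = 120.110
  H: 11 × 1.008 = 11.088
  N: 1 × 14.007 = 14.007
  O: 1 × 15.999 = 15.999
Sum: 10×12.011 + 11×1.008 + 1×14.007 + 1×15.999 = 161.204 → 161.20 g/mol.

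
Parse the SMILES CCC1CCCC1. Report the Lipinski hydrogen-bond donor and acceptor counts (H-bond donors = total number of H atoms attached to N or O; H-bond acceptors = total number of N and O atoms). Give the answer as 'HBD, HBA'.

Donors: find every N or O and count the H atoms it carries.
  (no N or O atoms present)
Lipinski HBD = 0.
Acceptors: N atoms = 0, O atoms = 0 → HBA = 0.

0, 0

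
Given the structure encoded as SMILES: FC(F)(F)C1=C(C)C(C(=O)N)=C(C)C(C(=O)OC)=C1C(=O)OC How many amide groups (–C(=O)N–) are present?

The amide motif appears at heavy-atom position 9 in the SMILES.
Other groups present: 2 ester.
Amide count: 1.

1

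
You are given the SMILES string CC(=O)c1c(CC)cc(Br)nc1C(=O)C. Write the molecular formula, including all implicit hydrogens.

Walk through each heavy atom and fill implicit hydrogens from standard valence (C 4, N 3, O 2, S 2, halogen 1); for lowercase aromatic atoms, an aromatic c carries 1 H when it has two neighbours and 0 H with three, and aromatic n carries 0 H:
  atom 1: C, bond orders sum to 1 (valence 4) → 3 H
  atom 2: C, bond orders sum to 4 (valence 4) → 0 H
  atom 3: O, bond orders sum to 2 (valence 2) → 0 H
  atom 4: aromatic c, 3 neighbours → 0 H
  atom 5: aromatic c, 3 neighbours → 0 H
  atom 6: C, bond orders sum to 2 (valence 4) → 2 H
  atom 7: C, bond orders sum to 1 (valence 4) → 3 H
  atom 8: aromatic c, 2 neighbours → 1 H
  atom 9: aromatic c, 3 neighbours → 0 H
  atom 10: Br (halogen, monovalent) → 0 H
  atom 11: aromatic n, 2 neighbours → 0 H
  atom 12: aromatic c, 3 neighbours → 0 H
  atom 13: C, bond orders sum to 4 (valence 4) → 0 H
  atom 14: O, bond orders sum to 2 (valence 2) → 0 H
  atom 15: C, bond orders sum to 1 (valence 4) → 3 H
Totals → C:11, H:12, Br:1, N:1, O:2.
In Hill order: C11H12BrNO2.

C11H12BrNO2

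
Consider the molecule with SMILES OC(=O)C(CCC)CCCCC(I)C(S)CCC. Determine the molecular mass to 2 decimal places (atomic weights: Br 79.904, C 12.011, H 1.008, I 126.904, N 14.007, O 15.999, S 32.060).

386.33 g/mol

First, the molecular formula is C14H27IO2S (counting implicit H from valence).
  C: 14 × 12.011 = 168.154
  H: 27 × 1.008 = 27.216
  I: 1 × 126.904 = 126.904
  O: 2 × 15.999 = 31.998
  S: 1 × 32.060 = 32.060
Sum: 14×12.011 + 27×1.008 + 1×126.904 + 2×15.999 + 1×32.060 = 386.332 → 386.33 g/mol.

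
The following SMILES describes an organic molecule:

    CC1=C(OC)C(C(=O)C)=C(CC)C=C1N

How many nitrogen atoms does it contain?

1

Scan the SMILES for N atoms (remember two-letter symbols like Cl and Br are single atoms).
Nitrogen count: 1.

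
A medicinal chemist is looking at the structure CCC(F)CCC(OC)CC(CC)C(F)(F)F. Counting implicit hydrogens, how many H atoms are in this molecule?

22

Walk through each heavy atom and fill implicit hydrogens from standard valence (C 4, N 3, O 2, S 2, halogen 1):
  atom 1: C, bond orders sum to 1 (valence 4) → 3 H
  atom 2: C, bond orders sum to 2 (valence 4) → 2 H
  atom 3: C, bond orders sum to 3 (valence 4) → 1 H
  atom 4: F (halogen, monovalent) → 0 H
  atom 5: C, bond orders sum to 2 (valence 4) → 2 H
  atom 6: C, bond orders sum to 2 (valence 4) → 2 H
  atom 7: C, bond orders sum to 3 (valence 4) → 1 H
  atom 8: O, bond orders sum to 2 (valence 2) → 0 H
  atom 9: C, bond orders sum to 1 (valence 4) → 3 H
  atom 10: C, bond orders sum to 2 (valence 4) → 2 H
  atom 11: C, bond orders sum to 3 (valence 4) → 1 H
  atom 12: C, bond orders sum to 2 (valence 4) → 2 H
  atom 13: C, bond orders sum to 1 (valence 4) → 3 H
  atom 14: C, bond orders sum to 4 (valence 4) → 0 H
  atom 15: F (halogen, monovalent) → 0 H
  atom 16: F (halogen, monovalent) → 0 H
  atom 17: F (halogen, monovalent) → 0 H
Total hydrogens: 22.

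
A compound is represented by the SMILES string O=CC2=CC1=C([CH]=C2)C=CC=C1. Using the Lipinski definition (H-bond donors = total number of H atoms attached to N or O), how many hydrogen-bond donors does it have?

0

Donors: find every N or O and count the H atoms it carries.
  atom 1 (O): bond orders sum to 2 → 0 H
Lipinski HBD = 0.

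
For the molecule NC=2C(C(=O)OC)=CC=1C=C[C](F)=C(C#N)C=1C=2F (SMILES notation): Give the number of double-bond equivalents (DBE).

Molecular formula: C13H8F2N2O2.
DoU = (2C + 2 + N − H − X) / 2, where X is the halogen count and O/S are ignored.
    = (2·13 + 2 + 2 − 8 − 2) / 2 = 20 / 2 = 10.

10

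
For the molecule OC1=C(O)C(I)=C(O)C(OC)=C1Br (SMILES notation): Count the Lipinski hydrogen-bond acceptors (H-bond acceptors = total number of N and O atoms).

N atoms: 0; O atoms: 4.
Lipinski HBA = 0 + 4 = 4.

4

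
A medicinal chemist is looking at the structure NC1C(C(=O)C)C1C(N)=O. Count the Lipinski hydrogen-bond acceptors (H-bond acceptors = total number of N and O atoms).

4

N atoms: 2; O atoms: 2.
Lipinski HBA = 2 + 2 = 4.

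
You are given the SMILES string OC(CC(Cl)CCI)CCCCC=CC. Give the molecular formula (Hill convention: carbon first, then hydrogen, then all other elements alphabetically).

C12H22ClIO

Walk through each heavy atom and fill implicit hydrogens from standard valence (C 4, N 3, O 2, S 2, halogen 1):
  atom 1: O, bond orders sum to 1 (valence 2) → 1 H
  atom 2: C, bond orders sum to 3 (valence 4) → 1 H
  atom 3: C, bond orders sum to 2 (valence 4) → 2 H
  atom 4: C, bond orders sum to 3 (valence 4) → 1 H
  atom 5: Cl (halogen, monovalent) → 0 H
  atom 6: C, bond orders sum to 2 (valence 4) → 2 H
  atom 7: C, bond orders sum to 2 (valence 4) → 2 H
  atom 8: I (halogen, monovalent) → 0 H
  atom 9: C, bond orders sum to 2 (valence 4) → 2 H
  atom 10: C, bond orders sum to 2 (valence 4) → 2 H
  atom 11: C, bond orders sum to 2 (valence 4) → 2 H
  atom 12: C, bond orders sum to 2 (valence 4) → 2 H
  atom 13: C, bond orders sum to 3 (valence 4) → 1 H
  atom 14: C, bond orders sum to 3 (valence 4) → 1 H
  atom 15: C, bond orders sum to 1 (valence 4) → 3 H
Totals → C:12, H:22, Cl:1, I:1, O:1.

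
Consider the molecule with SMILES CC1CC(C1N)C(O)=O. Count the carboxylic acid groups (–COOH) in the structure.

The carboxylic acid motif appears at heavy-atom position 7 in the SMILES.
Other groups present: 1 primary amine.
Carboxylic acid count: 1.

1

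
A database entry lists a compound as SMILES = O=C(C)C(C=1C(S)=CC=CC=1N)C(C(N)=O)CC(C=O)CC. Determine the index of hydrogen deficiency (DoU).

Molecular formula: C16H22N2O3S.
DoU = (2C + 2 + N − H − X) / 2, where X is the halogen count and O/S are ignored.
    = (2·16 + 2 + 2 − 22 − 0) / 2 = 14 / 2 = 7.

7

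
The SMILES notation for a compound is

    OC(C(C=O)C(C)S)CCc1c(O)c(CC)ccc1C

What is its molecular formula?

Walk through each heavy atom and fill implicit hydrogens from standard valence (C 4, N 3, O 2, S 2, halogen 1); for lowercase aromatic atoms, an aromatic c carries 1 H when it has two neighbours and 0 H with three, and aromatic n carries 0 H:
  atom 1: O, bond orders sum to 1 (valence 2) → 1 H
  atom 2: C, bond orders sum to 3 (valence 4) → 1 H
  atom 3: C, bond orders sum to 3 (valence 4) → 1 H
  atom 4: C, bond orders sum to 3 (valence 4) → 1 H
  atom 5: O, bond orders sum to 2 (valence 2) → 0 H
  atom 6: C, bond orders sum to 3 (valence 4) → 1 H
  atom 7: C, bond orders sum to 1 (valence 4) → 3 H
  atom 8: S, bond orders sum to 1 (valence 2) → 1 H
  atom 9: C, bond orders sum to 2 (valence 4) → 2 H
  atom 10: C, bond orders sum to 2 (valence 4) → 2 H
  atom 11: aromatic c, 3 neighbours → 0 H
  atom 12: aromatic c, 3 neighbours → 0 H
  atom 13: O, bond orders sum to 1 (valence 2) → 1 H
  atom 14: aromatic c, 3 neighbours → 0 H
  atom 15: C, bond orders sum to 2 (valence 4) → 2 H
  atom 16: C, bond orders sum to 1 (valence 4) → 3 H
  atom 17: aromatic c, 2 neighbours → 1 H
  atom 18: aromatic c, 2 neighbours → 1 H
  atom 19: aromatic c, 3 neighbours → 0 H
  atom 20: C, bond orders sum to 1 (valence 4) → 3 H
Totals → C:16, H:24, O:3, S:1.
In Hill order: C16H24O3S.

C16H24O3S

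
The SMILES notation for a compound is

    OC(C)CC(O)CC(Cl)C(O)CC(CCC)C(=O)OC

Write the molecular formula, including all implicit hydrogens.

C14H27ClO5

Walk through each heavy atom and fill implicit hydrogens from standard valence (C 4, N 3, O 2, S 2, halogen 1):
  atom 1: O, bond orders sum to 1 (valence 2) → 1 H
  atom 2: C, bond orders sum to 3 (valence 4) → 1 H
  atom 3: C, bond orders sum to 1 (valence 4) → 3 H
  atom 4: C, bond orders sum to 2 (valence 4) → 2 H
  atom 5: C, bond orders sum to 3 (valence 4) → 1 H
  atom 6: O, bond orders sum to 1 (valence 2) → 1 H
  atom 7: C, bond orders sum to 2 (valence 4) → 2 H
  atom 8: C, bond orders sum to 3 (valence 4) → 1 H
  atom 9: Cl (halogen, monovalent) → 0 H
  atom 10: C, bond orders sum to 3 (valence 4) → 1 H
  atom 11: O, bond orders sum to 1 (valence 2) → 1 H
  atom 12: C, bond orders sum to 2 (valence 4) → 2 H
  atom 13: C, bond orders sum to 3 (valence 4) → 1 H
  atom 14: C, bond orders sum to 2 (valence 4) → 2 H
  atom 15: C, bond orders sum to 2 (valence 4) → 2 H
  atom 16: C, bond orders sum to 1 (valence 4) → 3 H
  atom 17: C, bond orders sum to 4 (valence 4) → 0 H
  atom 18: O, bond orders sum to 2 (valence 2) → 0 H
  atom 19: O, bond orders sum to 2 (valence 2) → 0 H
  atom 20: C, bond orders sum to 1 (valence 4) → 3 H
Totals → C:14, H:27, Cl:1, O:5.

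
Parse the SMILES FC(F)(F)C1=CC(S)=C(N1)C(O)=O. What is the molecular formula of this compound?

C6H4F3NO2S

Walk through each heavy atom and fill implicit hydrogens from standard valence (C 4, N 3, O 2, S 2, halogen 1):
  atom 1: F (halogen, monovalent) → 0 H
  atom 2: C, bond orders sum to 4 (valence 4) → 0 H
  atom 3: F (halogen, monovalent) → 0 H
  atom 4: F (halogen, monovalent) → 0 H
  atom 5: C, bond orders sum to 4 (valence 4) → 0 H
  atom 6: C, bond orders sum to 3 (valence 4) → 1 H
  atom 7: C, bond orders sum to 4 (valence 4) → 0 H
  atom 8: S, bond orders sum to 1 (valence 2) → 1 H
  atom 9: C, bond orders sum to 4 (valence 4) → 0 H
  atom 10: N, bond orders sum to 2 (valence 3) → 1 H
  atom 11: C, bond orders sum to 4 (valence 4) → 0 H
  atom 12: O, bond orders sum to 1 (valence 2) → 1 H
  atom 13: O, bond orders sum to 2 (valence 2) → 0 H
Totals → C:6, H:4, F:3, N:1, O:2, S:1.
In Hill order: C6H4F3NO2S.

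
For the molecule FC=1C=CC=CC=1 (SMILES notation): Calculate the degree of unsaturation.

4

Molecular formula: C6H5F.
DoU = (2C + 2 + N − H − X) / 2, where X is the halogen count and O/S are ignored.
    = (2·6 + 2 + 0 − 5 − 1) / 2 = 8 / 2 = 4.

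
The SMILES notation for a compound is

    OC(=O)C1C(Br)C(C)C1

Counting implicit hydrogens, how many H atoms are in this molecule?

Walk through each heavy atom and fill implicit hydrogens from standard valence (C 4, N 3, O 2, S 2, halogen 1):
  atom 1: O, bond orders sum to 1 (valence 2) → 1 H
  atom 2: C, bond orders sum to 4 (valence 4) → 0 H
  atom 3: O, bond orders sum to 2 (valence 2) → 0 H
  atom 4: C, bond orders sum to 3 (valence 4) → 1 H
  atom 5: C, bond orders sum to 3 (valence 4) → 1 H
  atom 6: Br (halogen, monovalent) → 0 H
  atom 7: C, bond orders sum to 3 (valence 4) → 1 H
  atom 8: C, bond orders sum to 1 (valence 4) → 3 H
  atom 9: C, bond orders sum to 2 (valence 4) → 2 H
Total hydrogens: 9.

9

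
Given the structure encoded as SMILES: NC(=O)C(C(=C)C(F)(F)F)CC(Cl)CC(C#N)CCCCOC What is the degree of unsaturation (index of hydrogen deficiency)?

Molecular formula: C15H22ClF3N2O2.
DoU = (2C + 2 + N − H − X) / 2, where X is the halogen count and O/S are ignored.
    = (2·15 + 2 + 2 − 22 − 4) / 2 = 8 / 2 = 4.

4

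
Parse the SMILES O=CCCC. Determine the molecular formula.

Walk through each heavy atom and fill implicit hydrogens from standard valence (C 4, N 3, O 2, S 2, halogen 1):
  atom 1: O, bond orders sum to 2 (valence 2) → 0 H
  atom 2: C, bond orders sum to 3 (valence 4) → 1 H
  atom 3: C, bond orders sum to 2 (valence 4) → 2 H
  atom 4: C, bond orders sum to 2 (valence 4) → 2 H
  atom 5: C, bond orders sum to 1 (valence 4) → 3 H
Totals → C:4, H:8, O:1.

C4H8O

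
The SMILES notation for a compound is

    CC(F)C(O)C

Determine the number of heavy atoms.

6

Every atom symbol written in the SMILES (organic subset) is one heavy atom; implicit H are not written.
Heavy atoms by element → C:4, F:1, O:1.
Total: 6.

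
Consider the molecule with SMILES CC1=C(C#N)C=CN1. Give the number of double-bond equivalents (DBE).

Molecular formula: C6H6N2.
DoU = (2C + 2 + N − H − X) / 2, where X is the halogen count and O/S are ignored.
    = (2·6 + 2 + 2 − 6 − 0) / 2 = 10 / 2 = 5.

5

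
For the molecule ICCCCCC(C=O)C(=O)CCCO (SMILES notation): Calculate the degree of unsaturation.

Molecular formula: C11H19IO3.
DoU = (2C + 2 + N − H − X) / 2, where X is the halogen count and O/S are ignored.
    = (2·11 + 2 + 0 − 19 − 1) / 2 = 4 / 2 = 2.

2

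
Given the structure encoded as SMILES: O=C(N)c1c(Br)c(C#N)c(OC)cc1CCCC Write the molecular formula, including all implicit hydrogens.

Walk through each heavy atom and fill implicit hydrogens from standard valence (C 4, N 3, O 2, S 2, halogen 1); for lowercase aromatic atoms, an aromatic c carries 1 H when it has two neighbours and 0 H with three, and aromatic n carries 0 H:
  atom 1: O, bond orders sum to 2 (valence 2) → 0 H
  atom 2: C, bond orders sum to 4 (valence 4) → 0 H
  atom 3: N, bond orders sum to 1 (valence 3) → 2 H
  atom 4: aromatic c, 3 neighbours → 0 H
  atom 5: aromatic c, 3 neighbours → 0 H
  atom 6: Br (halogen, monovalent) → 0 H
  atom 7: aromatic c, 3 neighbours → 0 H
  atom 8: C, bond orders sum to 4 (valence 4) → 0 H
  atom 9: N, bond orders sum to 3 (valence 3) → 0 H
  atom 10: aromatic c, 3 neighbours → 0 H
  atom 11: O, bond orders sum to 2 (valence 2) → 0 H
  atom 12: C, bond orders sum to 1 (valence 4) → 3 H
  atom 13: aromatic c, 2 neighbours → 1 H
  atom 14: aromatic c, 3 neighbours → 0 H
  atom 15: C, bond orders sum to 2 (valence 4) → 2 H
  atom 16: C, bond orders sum to 2 (valence 4) → 2 H
  atom 17: C, bond orders sum to 2 (valence 4) → 2 H
  atom 18: C, bond orders sum to 1 (valence 4) → 3 H
Totals → C:13, H:15, Br:1, N:2, O:2.

C13H15BrN2O2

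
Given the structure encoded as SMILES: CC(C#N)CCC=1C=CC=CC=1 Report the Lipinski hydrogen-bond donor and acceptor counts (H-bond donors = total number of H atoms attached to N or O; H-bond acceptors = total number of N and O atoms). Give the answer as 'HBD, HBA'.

Donors: find every N or O and count the H atoms it carries.
  atom 4 (N): bond orders sum to 3 → 0 H
Lipinski HBD = 0.
Acceptors: N atoms = 1, O atoms = 0 → HBA = 1.

0, 1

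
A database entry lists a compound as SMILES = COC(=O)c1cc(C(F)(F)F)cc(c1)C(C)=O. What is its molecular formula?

C11H9F3O3

Walk through each heavy atom and fill implicit hydrogens from standard valence (C 4, N 3, O 2, S 2, halogen 1); for lowercase aromatic atoms, an aromatic c carries 1 H when it has two neighbours and 0 H with three, and aromatic n carries 0 H:
  atom 1: C, bond orders sum to 1 (valence 4) → 3 H
  atom 2: O, bond orders sum to 2 (valence 2) → 0 H
  atom 3: C, bond orders sum to 4 (valence 4) → 0 H
  atom 4: O, bond orders sum to 2 (valence 2) → 0 H
  atom 5: aromatic c, 3 neighbours → 0 H
  atom 6: aromatic c, 2 neighbours → 1 H
  atom 7: aromatic c, 3 neighbours → 0 H
  atom 8: C, bond orders sum to 4 (valence 4) → 0 H
  atom 9: F (halogen, monovalent) → 0 H
  atom 10: F (halogen, monovalent) → 0 H
  atom 11: F (halogen, monovalent) → 0 H
  atom 12: aromatic c, 2 neighbours → 1 H
  atom 13: aromatic c, 3 neighbours → 0 H
  atom 14: aromatic c, 2 neighbours → 1 H
  atom 15: C, bond orders sum to 4 (valence 4) → 0 H
  atom 16: C, bond orders sum to 1 (valence 4) → 3 H
  atom 17: O, bond orders sum to 2 (valence 2) → 0 H
Totals → C:11, H:9, F:3, O:3.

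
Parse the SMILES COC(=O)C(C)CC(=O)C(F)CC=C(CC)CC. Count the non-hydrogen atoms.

Every atom symbol written in the SMILES (organic subset) is one heavy atom; implicit H are not written.
Heavy atoms by element → C:14, F:1, O:3.
Total: 18.

18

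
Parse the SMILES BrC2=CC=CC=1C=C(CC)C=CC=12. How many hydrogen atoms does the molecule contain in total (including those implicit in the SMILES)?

11

Walk through each heavy atom and fill implicit hydrogens from standard valence (C 4, N 3, O 2, S 2, halogen 1):
  atom 1: Br (halogen, monovalent) → 0 H
  atom 2: C, bond orders sum to 4 (valence 4) → 0 H
  atom 3: C, bond orders sum to 3 (valence 4) → 1 H
  atom 4: C, bond orders sum to 3 (valence 4) → 1 H
  atom 5: C, bond orders sum to 3 (valence 4) → 1 H
  atom 6: C, bond orders sum to 4 (valence 4) → 0 H
  atom 7: C, bond orders sum to 3 (valence 4) → 1 H
  atom 8: C, bond orders sum to 4 (valence 4) → 0 H
  atom 9: C, bond orders sum to 2 (valence 4) → 2 H
  atom 10: C, bond orders sum to 1 (valence 4) → 3 H
  atom 11: C, bond orders sum to 3 (valence 4) → 1 H
  atom 12: C, bond orders sum to 3 (valence 4) → 1 H
  atom 13: C, bond orders sum to 4 (valence 4) → 0 H
Total hydrogens: 11.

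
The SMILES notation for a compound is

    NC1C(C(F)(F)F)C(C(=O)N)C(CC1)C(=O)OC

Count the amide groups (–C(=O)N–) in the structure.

1

The amide motif appears at heavy-atom position 9 in the SMILES.
Other groups present: 1 ester, 1 primary amine.
Amide count: 1.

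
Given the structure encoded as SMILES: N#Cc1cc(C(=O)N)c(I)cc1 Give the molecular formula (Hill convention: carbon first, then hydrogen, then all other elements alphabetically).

C8H5IN2O

Walk through each heavy atom and fill implicit hydrogens from standard valence (C 4, N 3, O 2, S 2, halogen 1); for lowercase aromatic atoms, an aromatic c carries 1 H when it has two neighbours and 0 H with three, and aromatic n carries 0 H:
  atom 1: N, bond orders sum to 3 (valence 3) → 0 H
  atom 2: C, bond orders sum to 4 (valence 4) → 0 H
  atom 3: aromatic c, 3 neighbours → 0 H
  atom 4: aromatic c, 2 neighbours → 1 H
  atom 5: aromatic c, 3 neighbours → 0 H
  atom 6: C, bond orders sum to 4 (valence 4) → 0 H
  atom 7: O, bond orders sum to 2 (valence 2) → 0 H
  atom 8: N, bond orders sum to 1 (valence 3) → 2 H
  atom 9: aromatic c, 3 neighbours → 0 H
  atom 10: I (halogen, monovalent) → 0 H
  atom 11: aromatic c, 2 neighbours → 1 H
  atom 12: aromatic c, 2 neighbours → 1 H
Totals → C:8, H:5, I:1, N:2, O:1.
In Hill order: C8H5IN2O.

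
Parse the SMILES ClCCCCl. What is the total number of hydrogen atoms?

6

Walk through each heavy atom and fill implicit hydrogens from standard valence (C 4, N 3, O 2, S 2, halogen 1):
  atom 1: Cl (halogen, monovalent) → 0 H
  atom 2: C, bond orders sum to 2 (valence 4) → 2 H
  atom 3: C, bond orders sum to 2 (valence 4) → 2 H
  atom 4: C, bond orders sum to 2 (valence 4) → 2 H
  atom 5: Cl (halogen, monovalent) → 0 H
Total hydrogens: 6.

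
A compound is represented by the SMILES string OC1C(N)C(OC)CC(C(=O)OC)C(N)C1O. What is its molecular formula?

C10H20N2O5

Walk through each heavy atom and fill implicit hydrogens from standard valence (C 4, N 3, O 2, S 2, halogen 1):
  atom 1: O, bond orders sum to 1 (valence 2) → 1 H
  atom 2: C, bond orders sum to 3 (valence 4) → 1 H
  atom 3: C, bond orders sum to 3 (valence 4) → 1 H
  atom 4: N, bond orders sum to 1 (valence 3) → 2 H
  atom 5: C, bond orders sum to 3 (valence 4) → 1 H
  atom 6: O, bond orders sum to 2 (valence 2) → 0 H
  atom 7: C, bond orders sum to 1 (valence 4) → 3 H
  atom 8: C, bond orders sum to 2 (valence 4) → 2 H
  atom 9: C, bond orders sum to 3 (valence 4) → 1 H
  atom 10: C, bond orders sum to 4 (valence 4) → 0 H
  atom 11: O, bond orders sum to 2 (valence 2) → 0 H
  atom 12: O, bond orders sum to 2 (valence 2) → 0 H
  atom 13: C, bond orders sum to 1 (valence 4) → 3 H
  atom 14: C, bond orders sum to 3 (valence 4) → 1 H
  atom 15: N, bond orders sum to 1 (valence 3) → 2 H
  atom 16: C, bond orders sum to 3 (valence 4) → 1 H
  atom 17: O, bond orders sum to 1 (valence 2) → 1 H
Totals → C:10, H:20, N:2, O:5.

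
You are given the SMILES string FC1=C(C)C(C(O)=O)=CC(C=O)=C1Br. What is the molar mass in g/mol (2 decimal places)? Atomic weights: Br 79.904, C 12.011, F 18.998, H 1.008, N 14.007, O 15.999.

First, the molecular formula is C9H6BrFO3 (counting implicit H from valence).
  Br: 1 × 79.904 = 79.904
  C: 9 × 12.011 = 108.099
  F: 1 × 18.998 = 18.998
  H: 6 × 1.008 = 6.048
  O: 3 × 15.999 = 47.997
Sum: 1×79.904 + 9×12.011 + 1×18.998 + 6×1.008 + 3×15.999 = 261.046 → 261.05 g/mol.

261.05 g/mol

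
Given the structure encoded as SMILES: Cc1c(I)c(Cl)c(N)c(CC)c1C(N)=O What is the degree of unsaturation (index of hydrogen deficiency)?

5

Molecular formula: C10H12ClIN2O.
DoU = (2C + 2 + N − H − X) / 2, where X is the halogen count and O/S are ignored.
    = (2·10 + 2 + 2 − 12 − 2) / 2 = 10 / 2 = 5.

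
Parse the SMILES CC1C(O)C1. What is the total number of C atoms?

Count every carbon token in the SMILES (each C, including those in ring-closure positions and inside branches).
Carbon count: 4.

4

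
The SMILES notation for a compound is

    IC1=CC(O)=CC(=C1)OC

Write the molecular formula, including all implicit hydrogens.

Walk through each heavy atom and fill implicit hydrogens from standard valence (C 4, N 3, O 2, S 2, halogen 1):
  atom 1: I (halogen, monovalent) → 0 H
  atom 2: C, bond orders sum to 4 (valence 4) → 0 H
  atom 3: C, bond orders sum to 3 (valence 4) → 1 H
  atom 4: C, bond orders sum to 4 (valence 4) → 0 H
  atom 5: O, bond orders sum to 1 (valence 2) → 1 H
  atom 6: C, bond orders sum to 3 (valence 4) → 1 H
  atom 7: C, bond orders sum to 4 (valence 4) → 0 H
  atom 8: C, bond orders sum to 3 (valence 4) → 1 H
  atom 9: O, bond orders sum to 2 (valence 2) → 0 H
  atom 10: C, bond orders sum to 1 (valence 4) → 3 H
Totals → C:7, H:7, I:1, O:2.
In Hill order: C7H7IO2.

C7H7IO2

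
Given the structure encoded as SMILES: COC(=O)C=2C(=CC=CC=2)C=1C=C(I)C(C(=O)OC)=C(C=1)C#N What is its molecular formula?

Walk through each heavy atom and fill implicit hydrogens from standard valence (C 4, N 3, O 2, S 2, halogen 1):
  atom 1: C, bond orders sum to 1 (valence 4) → 3 H
  atom 2: O, bond orders sum to 2 (valence 2) → 0 H
  atom 3: C, bond orders sum to 4 (valence 4) → 0 H
  atom 4: O, bond orders sum to 2 (valence 2) → 0 H
  atom 5: C, bond orders sum to 4 (valence 4) → 0 H
  atom 6: C, bond orders sum to 4 (valence 4) → 0 H
  atom 7: C, bond orders sum to 3 (valence 4) → 1 H
  atom 8: C, bond orders sum to 3 (valence 4) → 1 H
  atom 9: C, bond orders sum to 3 (valence 4) → 1 H
  atom 10: C, bond orders sum to 3 (valence 4) → 1 H
  atom 11: C, bond orders sum to 4 (valence 4) → 0 H
  atom 12: C, bond orders sum to 3 (valence 4) → 1 H
  atom 13: C, bond orders sum to 4 (valence 4) → 0 H
  atom 14: I (halogen, monovalent) → 0 H
  atom 15: C, bond orders sum to 4 (valence 4) → 0 H
  atom 16: C, bond orders sum to 4 (valence 4) → 0 H
  atom 17: O, bond orders sum to 2 (valence 2) → 0 H
  atom 18: O, bond orders sum to 2 (valence 2) → 0 H
  atom 19: C, bond orders sum to 1 (valence 4) → 3 H
  atom 20: C, bond orders sum to 4 (valence 4) → 0 H
  atom 21: C, bond orders sum to 3 (valence 4) → 1 H
  atom 22: C, bond orders sum to 4 (valence 4) → 0 H
  atom 23: N, bond orders sum to 3 (valence 3) → 0 H
Totals → C:17, H:12, I:1, N:1, O:4.
In Hill order: C17H12INO4.

C17H12INO4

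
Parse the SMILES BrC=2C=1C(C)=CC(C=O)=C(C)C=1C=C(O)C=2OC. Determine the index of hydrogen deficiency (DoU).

Degree of unsaturation = (number of rings) + (number of π bonds).
Ring closures in the SMILES: 2.
π bonds: 6 double bonds (each 1 DoU) → 6 DoU from unsaturation.
Total DoU = 2 + 6 = 8.

8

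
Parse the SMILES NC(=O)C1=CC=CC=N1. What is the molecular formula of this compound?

C6H6N2O

Walk through each heavy atom and fill implicit hydrogens from standard valence (C 4, N 3, O 2, S 2, halogen 1):
  atom 1: N, bond orders sum to 1 (valence 3) → 2 H
  atom 2: C, bond orders sum to 4 (valence 4) → 0 H
  atom 3: O, bond orders sum to 2 (valence 2) → 0 H
  atom 4: C, bond orders sum to 4 (valence 4) → 0 H
  atom 5: C, bond orders sum to 3 (valence 4) → 1 H
  atom 6: C, bond orders sum to 3 (valence 4) → 1 H
  atom 7: C, bond orders sum to 3 (valence 4) → 1 H
  atom 8: C, bond orders sum to 3 (valence 4) → 1 H
  atom 9: N, bond orders sum to 3 (valence 3) → 0 H
Totals → C:6, H:6, N:2, O:1.
In Hill order: C6H6N2O.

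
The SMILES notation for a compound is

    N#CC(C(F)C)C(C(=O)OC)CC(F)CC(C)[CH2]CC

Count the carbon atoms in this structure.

15

Count every carbon token in the SMILES (each C, including those in ring-closure positions and inside branches).
Carbon count: 15.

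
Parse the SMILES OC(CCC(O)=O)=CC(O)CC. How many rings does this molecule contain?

In SMILES, each pair of matching ring-closure digits denotes one ring-closing bond; the number of such bonds equals the number of independent rings.
Ring-closure bonds here: 0.

0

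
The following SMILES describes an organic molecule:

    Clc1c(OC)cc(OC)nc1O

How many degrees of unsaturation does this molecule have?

Molecular formula: C7H8ClNO3.
DoU = (2C + 2 + N − H − X) / 2, where X is the halogen count and O/S are ignored.
    = (2·7 + 2 + 1 − 8 − 1) / 2 = 8 / 2 = 4.

4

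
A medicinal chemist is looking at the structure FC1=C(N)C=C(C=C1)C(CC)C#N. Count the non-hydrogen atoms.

Every atom symbol written in the SMILES (organic subset) is one heavy atom; implicit H are not written.
Heavy atoms by element → C:10, F:1, N:2.
Total: 13.

13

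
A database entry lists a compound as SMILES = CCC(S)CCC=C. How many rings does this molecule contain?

0

In SMILES, each pair of matching ring-closure digits denotes one ring-closing bond; the number of such bonds equals the number of independent rings.
Ring-closure bonds here: 0.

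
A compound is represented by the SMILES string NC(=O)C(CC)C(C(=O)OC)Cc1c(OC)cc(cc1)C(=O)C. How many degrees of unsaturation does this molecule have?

7

Molecular formula: C17H23NO5.
DoU = (2C + 2 + N − H − X) / 2, where X is the halogen count and O/S are ignored.
    = (2·17 + 2 + 1 − 23 − 0) / 2 = 14 / 2 = 7.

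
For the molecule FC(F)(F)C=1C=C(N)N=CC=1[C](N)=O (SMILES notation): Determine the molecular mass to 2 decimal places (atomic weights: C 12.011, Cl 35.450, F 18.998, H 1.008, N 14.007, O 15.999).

First, the molecular formula is C7H6F3N3O (counting implicit H from valence).
  C: 7 × 12.011 = 84.077
  F: 3 × 18.998 = 56.994
  H: 6 × 1.008 = 6.048
  N: 3 × 14.007 = 42.021
  O: 1 × 15.999 = 15.999
Sum: 7×12.011 + 3×18.998 + 6×1.008 + 3×14.007 + 1×15.999 = 205.139 → 205.14 g/mol.

205.14 g/mol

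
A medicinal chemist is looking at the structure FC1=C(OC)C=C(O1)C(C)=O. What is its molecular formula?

Walk through each heavy atom and fill implicit hydrogens from standard valence (C 4, N 3, O 2, S 2, halogen 1):
  atom 1: F (halogen, monovalent) → 0 H
  atom 2: C, bond orders sum to 4 (valence 4) → 0 H
  atom 3: C, bond orders sum to 4 (valence 4) → 0 H
  atom 4: O, bond orders sum to 2 (valence 2) → 0 H
  atom 5: C, bond orders sum to 1 (valence 4) → 3 H
  atom 6: C, bond orders sum to 3 (valence 4) → 1 H
  atom 7: C, bond orders sum to 4 (valence 4) → 0 H
  atom 8: O, bond orders sum to 2 (valence 2) → 0 H
  atom 9: C, bond orders sum to 4 (valence 4) → 0 H
  atom 10: C, bond orders sum to 1 (valence 4) → 3 H
  atom 11: O, bond orders sum to 2 (valence 2) → 0 H
Totals → C:7, H:7, F:1, O:3.

C7H7FO3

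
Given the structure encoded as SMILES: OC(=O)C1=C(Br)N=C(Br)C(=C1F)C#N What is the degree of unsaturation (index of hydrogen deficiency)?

7

Molecular formula: C7HBr2FN2O2.
DoU = (2C + 2 + N − H − X) / 2, where X is the halogen count and O/S are ignored.
    = (2·7 + 2 + 2 − 1 − 3) / 2 = 14 / 2 = 7.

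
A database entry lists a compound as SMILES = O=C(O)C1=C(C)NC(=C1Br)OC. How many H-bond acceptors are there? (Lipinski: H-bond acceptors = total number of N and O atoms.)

N atoms: 1; O atoms: 3.
Lipinski HBA = 1 + 3 = 4.

4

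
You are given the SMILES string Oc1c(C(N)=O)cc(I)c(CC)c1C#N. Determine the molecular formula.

C10H9IN2O2

Walk through each heavy atom and fill implicit hydrogens from standard valence (C 4, N 3, O 2, S 2, halogen 1); for lowercase aromatic atoms, an aromatic c carries 1 H when it has two neighbours and 0 H with three, and aromatic n carries 0 H:
  atom 1: O, bond orders sum to 1 (valence 2) → 1 H
  atom 2: aromatic c, 3 neighbours → 0 H
  atom 3: aromatic c, 3 neighbours → 0 H
  atom 4: C, bond orders sum to 4 (valence 4) → 0 H
  atom 5: N, bond orders sum to 1 (valence 3) → 2 H
  atom 6: O, bond orders sum to 2 (valence 2) → 0 H
  atom 7: aromatic c, 2 neighbours → 1 H
  atom 8: aromatic c, 3 neighbours → 0 H
  atom 9: I (halogen, monovalent) → 0 H
  atom 10: aromatic c, 3 neighbours → 0 H
  atom 11: C, bond orders sum to 2 (valence 4) → 2 H
  atom 12: C, bond orders sum to 1 (valence 4) → 3 H
  atom 13: aromatic c, 3 neighbours → 0 H
  atom 14: C, bond orders sum to 4 (valence 4) → 0 H
  atom 15: N, bond orders sum to 3 (valence 3) → 0 H
Totals → C:10, H:9, I:1, N:2, O:2.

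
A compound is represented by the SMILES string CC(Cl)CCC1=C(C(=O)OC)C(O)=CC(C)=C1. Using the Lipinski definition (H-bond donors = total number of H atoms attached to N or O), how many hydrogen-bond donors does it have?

1

Donors: find every N or O and count the H atoms it carries.
  atom 9 (O): bond orders sum to 2 → 0 H
  atom 10 (O): bond orders sum to 2 → 0 H
  atom 13 (O): bond orders sum to 1 → 1 H
Lipinski HBD = 1.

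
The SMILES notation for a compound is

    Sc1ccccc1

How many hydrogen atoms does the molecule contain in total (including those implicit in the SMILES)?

Walk through each heavy atom and fill implicit hydrogens from standard valence (C 4, N 3, O 2, S 2, halogen 1); for lowercase aromatic atoms, an aromatic c carries 1 H when it has two neighbours and 0 H with three, and aromatic n carries 0 H:
  atom 1: S, bond orders sum to 1 (valence 2) → 1 H
  atom 2: aromatic c, 3 neighbours → 0 H
  atom 3: aromatic c, 2 neighbours → 1 H
  atom 4: aromatic c, 2 neighbours → 1 H
  atom 5: aromatic c, 2 neighbours → 1 H
  atom 6: aromatic c, 2 neighbours → 1 H
  atom 7: aromatic c, 2 neighbours → 1 H
Total hydrogens: 6.

6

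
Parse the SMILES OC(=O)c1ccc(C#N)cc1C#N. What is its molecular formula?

C9H4N2O2

Walk through each heavy atom and fill implicit hydrogens from standard valence (C 4, N 3, O 2, S 2, halogen 1); for lowercase aromatic atoms, an aromatic c carries 1 H when it has two neighbours and 0 H with three, and aromatic n carries 0 H:
  atom 1: O, bond orders sum to 1 (valence 2) → 1 H
  atom 2: C, bond orders sum to 4 (valence 4) → 0 H
  atom 3: O, bond orders sum to 2 (valence 2) → 0 H
  atom 4: aromatic c, 3 neighbours → 0 H
  atom 5: aromatic c, 2 neighbours → 1 H
  atom 6: aromatic c, 2 neighbours → 1 H
  atom 7: aromatic c, 3 neighbours → 0 H
  atom 8: C, bond orders sum to 4 (valence 4) → 0 H
  atom 9: N, bond orders sum to 3 (valence 3) → 0 H
  atom 10: aromatic c, 2 neighbours → 1 H
  atom 11: aromatic c, 3 neighbours → 0 H
  atom 12: C, bond orders sum to 4 (valence 4) → 0 H
  atom 13: N, bond orders sum to 3 (valence 3) → 0 H
Totals → C:9, H:4, N:2, O:2.
In Hill order: C9H4N2O2.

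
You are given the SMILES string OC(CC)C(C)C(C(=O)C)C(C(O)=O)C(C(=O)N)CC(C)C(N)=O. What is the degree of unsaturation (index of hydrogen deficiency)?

Molecular formula: C16H28N2O6.
DoU = (2C + 2 + N − H − X) / 2, where X is the halogen count and O/S are ignored.
    = (2·16 + 2 + 2 − 28 − 0) / 2 = 8 / 2 = 4.

4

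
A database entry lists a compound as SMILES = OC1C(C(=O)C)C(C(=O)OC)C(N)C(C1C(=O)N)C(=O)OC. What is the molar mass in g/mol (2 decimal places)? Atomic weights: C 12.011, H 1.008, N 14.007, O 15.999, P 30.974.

First, the molecular formula is C13H20N2O7 (counting implicit H from valence).
  C: 13 × 12.011 = 156.143
  H: 20 × 1.008 = 20.160
  N: 2 × 14.007 = 28.014
  O: 7 × 15.999 = 111.993
Sum: 13×12.011 + 20×1.008 + 2×14.007 + 7×15.999 = 316.310 → 316.31 g/mol.

316.31 g/mol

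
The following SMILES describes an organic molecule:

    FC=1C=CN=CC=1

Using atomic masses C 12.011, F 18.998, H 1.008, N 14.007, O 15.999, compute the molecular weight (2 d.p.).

First, the molecular formula is C5H4FN (counting implicit H from valence).
  C: 5 × 12.011 = 60.055
  F: 1 × 18.998 = 18.998
  H: 4 × 1.008 = 4.032
  N: 1 × 14.007 = 14.007
Sum: 5×12.011 + 1×18.998 + 4×1.008 + 1×14.007 = 97.092 → 97.09 g/mol.

97.09 g/mol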